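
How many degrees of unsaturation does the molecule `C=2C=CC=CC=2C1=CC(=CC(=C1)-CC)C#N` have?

10

Molecular formula from the SMILES: C15H13N.
DoU = (2C + 2 + N − H − X)/2 = (2·15 + 2 + 1 − 13 − 0)/2 = 20/2 = 10.
(Structurally: 2 ring(s) + 8 π bond(s) = 10.)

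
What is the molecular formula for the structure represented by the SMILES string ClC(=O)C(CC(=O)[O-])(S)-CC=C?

C7H8ClO3S-

Heavy atoms from the SMILES: 7 C, 1 Cl, 3 O, 1 S.
Implicit hydrogens by atom environment:
  3 × C: 2 H each → 6
  3 × C: no H
  2 × O: no H
  1 × C: 1 H
  1 × Cl: no H
  1 × O (charge -1): no H
  1 × S: 1 H
  Total hydrogens = 8.
Net charge -1.
Molecular formula: C7H8ClO3S-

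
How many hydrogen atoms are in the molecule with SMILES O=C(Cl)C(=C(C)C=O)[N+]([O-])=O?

4

Hydrogens are implicit in SMILES; fill each atom to its normal valence:
  3 × C: no H
  3 × O: no H
  1 × C: 3 H
  1 × C: 1 H
  1 × Cl: no H
  1 × N (charge +1): no H
  1 × O (charge -1): no H
  Total hydrogens = 4.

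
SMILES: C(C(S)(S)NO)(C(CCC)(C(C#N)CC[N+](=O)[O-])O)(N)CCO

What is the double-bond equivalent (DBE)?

Molecular formula from the SMILES: C12H24N4O5S2.
DoU = (2C + 2 + N − H − X)/2 = (2·12 + 2 + 4 − 24 − 0)/2 = 6/2 = 3.
(Structurally: 0 ring(s) + 3 π bond(s) = 3.)

3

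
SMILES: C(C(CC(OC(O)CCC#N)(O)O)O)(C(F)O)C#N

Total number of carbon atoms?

The symbol for carbon appears 10 times in the SMILES.

10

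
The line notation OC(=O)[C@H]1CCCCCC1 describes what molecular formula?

C8H14O2

Heavy atoms from the SMILES: 8 C, 2 O.
Implicit hydrogens by atom environment:
  6 × C: 2 H each → 12
  1 × C: 1 H
  1 × C: no H
  1 × O: 1 H
  1 × O: no H
  Total hydrogens = 14.
Molecular formula: C8H14O2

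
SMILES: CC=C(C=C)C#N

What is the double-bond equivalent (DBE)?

Molecular formula from the SMILES: C6H7N.
DoU = (2C + 2 + N − H − X)/2 = (2·6 + 2 + 1 − 7 − 0)/2 = 8/2 = 4.
(Structurally: 0 ring(s) + 4 π bond(s) = 4.)

4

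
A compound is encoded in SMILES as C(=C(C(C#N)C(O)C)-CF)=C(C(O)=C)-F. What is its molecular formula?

C10H11F2NO2

Heavy atoms from the SMILES: 10 C, 2 F, 1 N, 2 O.
Implicit hydrogens by atom environment:
  5 × C: no H
  2 × C: 2 H each → 4
  2 × C: 1 H each → 2
  2 × F: no H
  2 × O: 1 H each → 2
  1 × C: 3 H
  1 × N: no H
  Total hydrogens = 11.
Molecular formula: C10H11F2NO2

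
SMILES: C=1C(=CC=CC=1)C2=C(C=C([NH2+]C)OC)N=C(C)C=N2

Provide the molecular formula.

C15H18N3O+

Heavy atoms from the SMILES: 15 C, 3 N, 1 O.
Implicit hydrogens by atom environment:
  6 × C (aromatic): 1 H each → 6
  4 × C (aromatic): no H
  3 × C: 3 H each → 9
  2 × N (aromatic): no H
  1 × C: 1 H
  1 × C: no H
  1 × N (charge +1): 2 H
  1 × O: no H
  Total hydrogens = 18.
Net charge +1.
Molecular formula: C15H18N3O+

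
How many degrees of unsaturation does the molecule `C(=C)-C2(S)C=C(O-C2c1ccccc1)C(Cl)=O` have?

8

Molecular formula from the SMILES: C13H11ClO2S.
DoU = (2C + 2 + N − H − X)/2 = (2·13 + 2 + 0 − 11 − 1)/2 = 16/2 = 8.
(Structurally: 2 ring(s) + 6 π bond(s) = 8.)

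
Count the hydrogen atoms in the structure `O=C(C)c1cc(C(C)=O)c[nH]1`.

9

Hydrogens are implicit in SMILES; fill each atom to its normal valence:
  2 × C: 3 H each → 6
  2 × C (aromatic): 1 H each → 2
  2 × C (aromatic): no H
  2 × C: no H
  2 × O: no H
  1 × N (aromatic): 1 H
  Total hydrogens = 9.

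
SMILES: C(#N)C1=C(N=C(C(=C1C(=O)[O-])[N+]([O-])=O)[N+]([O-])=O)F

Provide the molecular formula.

Heavy atoms from the SMILES: 7 C, 1 F, 4 N, 6 O.
Implicit hydrogens by atom environment:
  5 × C (aromatic): no H
  3 × O: no H
  3 × O (charge -1): no H
  2 × C: no H
  2 × N (charge +1): no H
  1 × F: no H
  1 × N (aromatic): no H
  1 × N: no H
  Total hydrogens = 0.
Net charge -1.
Molecular formula: C7FN4O6-

C7FN4O6-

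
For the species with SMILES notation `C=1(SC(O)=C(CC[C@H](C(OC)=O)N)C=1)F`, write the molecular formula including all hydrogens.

Heavy atoms from the SMILES: 9 C, 1 F, 1 N, 3 O, 1 S.
Implicit hydrogens by atom environment:
  3 × C (aromatic): no H
  2 × C: 2 H each → 4
  2 × O: no H
  1 × C: 3 H
  1 × C (aromatic): 1 H
  1 × C: 1 H
  1 × C: no H
  1 × F: no H
  1 × N: 2 H
  1 × O: 1 H
  1 × S (aromatic): no H
  Total hydrogens = 12.
Molecular formula: C9H12FNO3S

C9H12FNO3S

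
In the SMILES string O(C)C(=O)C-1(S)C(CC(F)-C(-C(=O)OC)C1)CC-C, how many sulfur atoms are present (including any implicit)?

The symbol for sulfur appears 1 time in the SMILES.

1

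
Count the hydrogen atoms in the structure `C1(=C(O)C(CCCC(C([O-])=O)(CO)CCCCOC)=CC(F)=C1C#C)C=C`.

Hydrogens are implicit in SMILES; fill each atom to its normal valence:
  9 × C: 2 H each → 18
  5 × C (aromatic): no H
  3 × C: no H
  2 × C: 1 H each → 2
  2 × O: 1 H each → 2
  2 × O: no H
  1 × C: 3 H
  1 × C (aromatic): 1 H
  1 × F: no H
  1 × O (charge -1): no H
  Total hydrogens = 26.

26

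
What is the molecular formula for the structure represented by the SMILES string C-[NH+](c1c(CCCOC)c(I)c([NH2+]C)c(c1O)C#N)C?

Heavy atoms from the SMILES: 14 C, 1 I, 3 N, 2 O.
Implicit hydrogens by atom environment:
  6 × C (aromatic): no H
  4 × C: 3 H each → 12
  3 × C: 2 H each → 6
  1 × C: no H
  1 × I: no H
  1 × N (charge +1): 2 H
  1 × N (charge +1): 1 H
  1 × N: no H
  1 × O: 1 H
  1 × O: no H
  Total hydrogens = 22.
Net charge +2.
Molecular formula: [C14H22IN3O2]2+

[C14H22IN3O2]2+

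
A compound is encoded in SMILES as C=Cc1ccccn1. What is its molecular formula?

Heavy atoms from the SMILES: 7 C, 1 N.
Implicit hydrogens by atom environment:
  4 × C (aromatic): 1 H each → 4
  1 × C: 2 H
  1 × C: 1 H
  1 × C (aromatic): no H
  1 × N (aromatic): no H
  Total hydrogens = 7.
Molecular formula: C7H7N

C7H7N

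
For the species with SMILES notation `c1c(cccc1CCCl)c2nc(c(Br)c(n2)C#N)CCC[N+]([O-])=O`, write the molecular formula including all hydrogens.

Heavy atoms from the SMILES: 1 Br, 16 C, 1 Cl, 4 N, 2 O.
Implicit hydrogens by atom environment:
  6 × C (aromatic): no H
  5 × C: 2 H each → 10
  4 × C (aromatic): 1 H each → 4
  2 × N (aromatic): no H
  1 × Br: no H
  1 × C: no H
  1 × Cl: no H
  1 × N: no H
  1 × N (charge +1): no H
  1 × O: no H
  1 × O (charge -1): no H
  Total hydrogens = 14.
Molecular formula: C16H14BrClN4O2

C16H14BrClN4O2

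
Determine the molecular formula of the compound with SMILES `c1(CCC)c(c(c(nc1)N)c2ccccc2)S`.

Heavy atoms from the SMILES: 14 C, 2 N, 1 S.
Implicit hydrogens by atom environment:
  6 × C (aromatic): 1 H each → 6
  5 × C (aromatic): no H
  2 × C: 2 H each → 4
  1 × C: 3 H
  1 × N: 2 H
  1 × N (aromatic): no H
  1 × S: 1 H
  Total hydrogens = 16.
Molecular formula: C14H16N2S

C14H16N2S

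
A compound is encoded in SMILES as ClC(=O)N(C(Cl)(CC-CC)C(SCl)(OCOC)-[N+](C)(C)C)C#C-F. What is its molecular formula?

C14H23Cl3FN2O3S+

Heavy atoms from the SMILES: 14 C, 3 Cl, 1 F, 2 N, 3 O, 1 S.
Implicit hydrogens by atom environment:
  5 × C: 3 H each → 15
  5 × C: no H
  4 × C: 2 H each → 8
  3 × Cl: no H
  3 × O: no H
  1 × F: no H
  1 × N: no H
  1 × N (charge +1): no H
  1 × S: no H
  Total hydrogens = 23.
Net charge +1.
Molecular formula: C14H23Cl3FN2O3S+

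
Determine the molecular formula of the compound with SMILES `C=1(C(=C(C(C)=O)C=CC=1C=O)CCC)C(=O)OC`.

Heavy atoms from the SMILES: 14 C, 4 O.
Implicit hydrogens by atom environment:
  4 × C (aromatic): no H
  4 × O: no H
  3 × C: 3 H each → 9
  2 × C: 2 H each → 4
  2 × C (aromatic): 1 H each → 2
  2 × C: no H
  1 × C: 1 H
  Total hydrogens = 16.
Molecular formula: C14H16O4

C14H16O4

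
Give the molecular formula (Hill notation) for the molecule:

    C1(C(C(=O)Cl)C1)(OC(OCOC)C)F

Heavy atoms from the SMILES: 8 C, 1 Cl, 1 F, 4 O.
Implicit hydrogens by atom environment:
  4 × O: no H
  2 × C: 3 H each → 6
  2 × C: 2 H each → 4
  2 × C: 1 H each → 2
  2 × C: no H
  1 × Cl: no H
  1 × F: no H
  Total hydrogens = 12.
Molecular formula: C8H12ClFO4

C8H12ClFO4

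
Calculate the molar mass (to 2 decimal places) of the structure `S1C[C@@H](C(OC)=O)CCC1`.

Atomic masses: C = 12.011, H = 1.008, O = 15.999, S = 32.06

Molecular formula: C7H12O2S.
M = 7×12.011 + 12×1.008 + 2×15.999 + 1×32.06 = 160.23 g/mol.

160.23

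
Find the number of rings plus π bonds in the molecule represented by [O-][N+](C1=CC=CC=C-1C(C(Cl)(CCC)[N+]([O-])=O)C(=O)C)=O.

7

Molecular formula from the SMILES: C13H15ClN2O5.
DoU = (2C + 2 + N − H − X)/2 = (2·13 + 2 + 2 − 15 − 1)/2 = 14/2 = 7.
(Structurally: 1 ring(s) + 6 π bond(s) = 7.)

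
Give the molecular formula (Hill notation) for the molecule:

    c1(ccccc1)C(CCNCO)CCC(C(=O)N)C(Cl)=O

Heavy atoms from the SMILES: 15 C, 1 Cl, 2 N, 3 O.
Implicit hydrogens by atom environment:
  5 × C: 2 H each → 10
  5 × C (aromatic): 1 H each → 5
  2 × C: 1 H each → 2
  2 × C: no H
  2 × O: no H
  1 × C (aromatic): no H
  1 × Cl: no H
  1 × N: 2 H
  1 × N: 1 H
  1 × O: 1 H
  Total hydrogens = 21.
Molecular formula: C15H21ClN2O3

C15H21ClN2O3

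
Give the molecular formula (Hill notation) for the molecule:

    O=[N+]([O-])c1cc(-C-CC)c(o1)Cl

Heavy atoms from the SMILES: 7 C, 1 Cl, 1 N, 3 O.
Implicit hydrogens by atom environment:
  3 × C (aromatic): no H
  2 × C: 2 H each → 4
  1 × C: 3 H
  1 × C (aromatic): 1 H
  1 × Cl: no H
  1 × N (charge +1): no H
  1 × O (aromatic): no H
  1 × O: no H
  1 × O (charge -1): no H
  Total hydrogens = 8.
Molecular formula: C7H8ClNO3

C7H8ClNO3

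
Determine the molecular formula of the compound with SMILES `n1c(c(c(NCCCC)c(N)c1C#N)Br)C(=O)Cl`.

Heavy atoms from the SMILES: 1 Br, 11 C, 1 Cl, 4 N, 1 O.
Implicit hydrogens by atom environment:
  5 × C (aromatic): no H
  3 × C: 2 H each → 6
  2 × C: no H
  1 × Br: no H
  1 × C: 3 H
  1 × Cl: no H
  1 × N: 2 H
  1 × N: 1 H
  1 × N (aromatic): no H
  1 × N: no H
  1 × O: no H
  Total hydrogens = 12.
Molecular formula: C11H12BrClN4O

C11H12BrClN4O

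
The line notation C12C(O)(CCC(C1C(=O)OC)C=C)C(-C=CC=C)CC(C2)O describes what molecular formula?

C18H26O4

Heavy atoms from the SMILES: 18 C, 4 O.
Implicit hydrogens by atom environment:
  9 × C: 1 H each → 9
  6 × C: 2 H each → 12
  2 × C: no H
  2 × O: 1 H each → 2
  2 × O: no H
  1 × C: 3 H
  Total hydrogens = 26.
Molecular formula: C18H26O4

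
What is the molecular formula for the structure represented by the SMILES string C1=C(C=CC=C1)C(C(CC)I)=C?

C11H13I

Heavy atoms from the SMILES: 11 C, 1 I.
Implicit hydrogens by atom environment:
  5 × C (aromatic): 1 H each → 5
  2 × C: 2 H each → 4
  1 × C: 3 H
  1 × C: 1 H
  1 × C: no H
  1 × C (aromatic): no H
  1 × I: no H
  Total hydrogens = 13.
Molecular formula: C11H13I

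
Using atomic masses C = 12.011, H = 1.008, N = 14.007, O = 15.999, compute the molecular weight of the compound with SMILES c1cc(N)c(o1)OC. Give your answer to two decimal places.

113.12

Molecular formula: C5H7NO2.
M = 5×12.011 + 7×1.008 + 1×14.007 + 2×15.999 = 113.12 g/mol.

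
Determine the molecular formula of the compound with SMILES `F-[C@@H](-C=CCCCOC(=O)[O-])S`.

Heavy atoms from the SMILES: 7 C, 1 F, 3 O, 1 S.
Implicit hydrogens by atom environment:
  3 × C: 2 H each → 6
  3 × C: 1 H each → 3
  2 × O: no H
  1 × C: no H
  1 × F: no H
  1 × O (charge -1): no H
  1 × S: 1 H
  Total hydrogens = 10.
Net charge -1.
Molecular formula: C7H10FO3S-

C7H10FO3S-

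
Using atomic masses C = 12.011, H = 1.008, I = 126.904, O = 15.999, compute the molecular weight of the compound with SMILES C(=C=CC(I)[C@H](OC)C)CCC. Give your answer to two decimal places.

280.15

Molecular formula: C10H17IO.
M = 10×12.011 + 17×1.008 + 1×126.904 + 1×15.999 = 280.15 g/mol.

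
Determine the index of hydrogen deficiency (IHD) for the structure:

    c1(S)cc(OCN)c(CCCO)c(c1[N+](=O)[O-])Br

5

Molecular formula from the SMILES: C10H13BrN2O4S.
DoU = (2C + 2 + N − H − X)/2 = (2·10 + 2 + 2 − 13 − 1)/2 = 10/2 = 5.
(Structurally: 1 ring(s) + 4 π bond(s) = 5.)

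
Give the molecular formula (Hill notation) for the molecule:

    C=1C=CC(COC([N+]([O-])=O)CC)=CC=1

Heavy atoms from the SMILES: 10 C, 1 N, 3 O.
Implicit hydrogens by atom environment:
  5 × C (aromatic): 1 H each → 5
  2 × C: 2 H each → 4
  2 × O: no H
  1 × C: 3 H
  1 × C: 1 H
  1 × C (aromatic): no H
  1 × N (charge +1): no H
  1 × O (charge -1): no H
  Total hydrogens = 13.
Molecular formula: C10H13NO3

C10H13NO3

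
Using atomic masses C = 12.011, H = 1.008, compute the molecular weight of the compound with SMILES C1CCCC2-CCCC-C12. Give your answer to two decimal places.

138.25

Molecular formula: C10H18.
M = 10×12.011 + 18×1.008 = 138.25 g/mol.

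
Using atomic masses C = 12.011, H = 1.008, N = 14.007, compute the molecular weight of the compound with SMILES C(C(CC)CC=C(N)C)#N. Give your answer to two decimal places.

Molecular formula: C8H14N2.
M = 8×12.011 + 14×1.008 + 2×14.007 = 138.21 g/mol.

138.21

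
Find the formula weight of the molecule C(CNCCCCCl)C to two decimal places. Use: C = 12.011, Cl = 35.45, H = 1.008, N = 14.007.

149.66

Molecular formula: C7H16ClN.
M = 7×12.011 + 1×35.45 + 16×1.008 + 1×14.007 = 149.66 g/mol.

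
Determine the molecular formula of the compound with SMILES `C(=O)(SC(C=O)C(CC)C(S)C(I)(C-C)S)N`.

C10H18INO2S3

Heavy atoms from the SMILES: 10 C, 1 I, 1 N, 2 O, 3 S.
Implicit hydrogens by atom environment:
  4 × C: 1 H each → 4
  2 × C: 3 H each → 6
  2 × C: 2 H each → 4
  2 × C: no H
  2 × O: no H
  2 × S: 1 H each → 2
  1 × I: no H
  1 × N: 2 H
  1 × S: no H
  Total hydrogens = 18.
Molecular formula: C10H18INO2S3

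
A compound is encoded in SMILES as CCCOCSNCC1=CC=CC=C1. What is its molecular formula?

Heavy atoms from the SMILES: 11 C, 1 N, 1 O, 1 S.
Implicit hydrogens by atom environment:
  5 × C (aromatic): 1 H each → 5
  4 × C: 2 H each → 8
  1 × C: 3 H
  1 × C (aromatic): no H
  1 × N: 1 H
  1 × O: no H
  1 × S: no H
  Total hydrogens = 17.
Molecular formula: C11H17NOS

C11H17NOS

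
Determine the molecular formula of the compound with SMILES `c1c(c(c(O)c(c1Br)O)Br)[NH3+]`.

C6H6Br2NO2+

Heavy atoms from the SMILES: 2 Br, 6 C, 1 N, 2 O.
Implicit hydrogens by atom environment:
  5 × C (aromatic): no H
  2 × Br: no H
  2 × O: 1 H each → 2
  1 × C (aromatic): 1 H
  1 × N (charge +1): 3 H
  Total hydrogens = 6.
Net charge +1.
Molecular formula: C6H6Br2NO2+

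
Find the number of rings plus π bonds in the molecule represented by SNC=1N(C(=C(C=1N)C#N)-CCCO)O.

Molecular formula from the SMILES: C8H12N4O2S.
DoU = (2C + 2 + N − H − X)/2 = (2·8 + 2 + 4 − 12 − 0)/2 = 10/2 = 5.
(Structurally: 1 ring(s) + 4 π bond(s) = 5.)

5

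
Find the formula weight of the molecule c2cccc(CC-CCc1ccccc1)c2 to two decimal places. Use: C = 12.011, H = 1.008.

Molecular formula: C16H18.
M = 16×12.011 + 18×1.008 = 210.32 g/mol.

210.32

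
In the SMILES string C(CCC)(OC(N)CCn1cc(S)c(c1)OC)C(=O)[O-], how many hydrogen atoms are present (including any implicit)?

21

Hydrogens are implicit in SMILES; fill each atom to its normal valence:
  4 × C: 2 H each → 8
  3 × O: no H
  2 × C: 3 H each → 6
  2 × C (aromatic): 1 H each → 2
  2 × C: 1 H each → 2
  2 × C (aromatic): no H
  1 × C: no H
  1 × N: 2 H
  1 × N (aromatic): no H
  1 × O (charge -1): no H
  1 × S: 1 H
  Total hydrogens = 21.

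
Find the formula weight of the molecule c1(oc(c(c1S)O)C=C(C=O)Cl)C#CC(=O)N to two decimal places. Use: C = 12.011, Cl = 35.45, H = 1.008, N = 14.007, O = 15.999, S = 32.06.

Molecular formula: C10H6ClNO4S.
M = 10×12.011 + 1×35.45 + 6×1.008 + 1×14.007 + 4×15.999 + 1×32.06 = 271.67 g/mol.

271.67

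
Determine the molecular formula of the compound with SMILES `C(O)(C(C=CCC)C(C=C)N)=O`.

Heavy atoms from the SMILES: 9 C, 1 N, 2 O.
Implicit hydrogens by atom environment:
  5 × C: 1 H each → 5
  2 × C: 2 H each → 4
  1 × C: 3 H
  1 × C: no H
  1 × N: 2 H
  1 × O: 1 H
  1 × O: no H
  Total hydrogens = 15.
Molecular formula: C9H15NO2

C9H15NO2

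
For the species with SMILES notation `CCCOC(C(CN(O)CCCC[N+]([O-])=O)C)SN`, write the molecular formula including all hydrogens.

C11H25N3O4S

Heavy atoms from the SMILES: 11 C, 3 N, 4 O, 1 S.
Implicit hydrogens by atom environment:
  7 × C: 2 H each → 14
  2 × C: 3 H each → 6
  2 × C: 1 H each → 2
  2 × O: no H
  1 × N: 2 H
  1 × N: no H
  1 × N (charge +1): no H
  1 × O: 1 H
  1 × O (charge -1): no H
  1 × S: no H
  Total hydrogens = 25.
Molecular formula: C11H25N3O4S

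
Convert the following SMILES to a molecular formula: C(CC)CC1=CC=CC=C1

C10H14

Heavy atoms from the SMILES: 10 C.
Implicit hydrogens by atom environment:
  5 × C (aromatic): 1 H each → 5
  3 × C: 2 H each → 6
  1 × C: 3 H
  1 × C (aromatic): no H
  Total hydrogens = 14.
Molecular formula: C10H14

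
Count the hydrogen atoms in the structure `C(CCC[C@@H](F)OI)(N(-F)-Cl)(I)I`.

Hydrogens are implicit in SMILES; fill each atom to its normal valence:
  3 × C: 2 H each → 6
  3 × I: no H
  2 × F: no H
  1 × C: 1 H
  1 × C: no H
  1 × Cl: no H
  1 × N: no H
  1 × O: no H
  Total hydrogens = 7.

7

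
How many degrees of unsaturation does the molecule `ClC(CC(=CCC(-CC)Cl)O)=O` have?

2

Molecular formula from the SMILES: C8H12Cl2O2.
DoU = (2C + 2 + N − H − X)/2 = (2·8 + 2 + 0 − 12 − 2)/2 = 4/2 = 2.
(Structurally: 0 ring(s) + 2 π bond(s) = 2.)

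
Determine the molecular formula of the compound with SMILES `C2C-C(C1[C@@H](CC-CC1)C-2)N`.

C10H19N

Heavy atoms from the SMILES: 10 C, 1 N.
Implicit hydrogens by atom environment:
  7 × C: 2 H each → 14
  3 × C: 1 H each → 3
  1 × N: 2 H
  Total hydrogens = 19.
Molecular formula: C10H19N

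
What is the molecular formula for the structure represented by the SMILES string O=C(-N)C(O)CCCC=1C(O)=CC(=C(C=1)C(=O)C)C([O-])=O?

C14H16NO6-

Heavy atoms from the SMILES: 14 C, 1 N, 6 O.
Implicit hydrogens by atom environment:
  4 × C (aromatic): no H
  3 × C: 2 H each → 6
  3 × C: no H
  3 × O: no H
  2 × C (aromatic): 1 H each → 2
  2 × O: 1 H each → 2
  1 × C: 3 H
  1 × C: 1 H
  1 × N: 2 H
  1 × O (charge -1): no H
  Total hydrogens = 16.
Net charge -1.
Molecular formula: C14H16NO6-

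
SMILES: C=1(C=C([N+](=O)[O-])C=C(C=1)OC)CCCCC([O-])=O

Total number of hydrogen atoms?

14

Hydrogens are implicit in SMILES; fill each atom to its normal valence:
  4 × C: 2 H each → 8
  3 × C (aromatic): 1 H each → 3
  3 × C (aromatic): no H
  3 × O: no H
  2 × O (charge -1): no H
  1 × C: 3 H
  1 × C: no H
  1 × N (charge +1): no H
  Total hydrogens = 14.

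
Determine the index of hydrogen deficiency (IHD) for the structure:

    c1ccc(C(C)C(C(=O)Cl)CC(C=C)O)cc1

6

Molecular formula from the SMILES: C14H17ClO2.
DoU = (2C + 2 + N − H − X)/2 = (2·14 + 2 + 0 − 17 − 1)/2 = 12/2 = 6.
(Structurally: 1 ring(s) + 5 π bond(s) = 6.)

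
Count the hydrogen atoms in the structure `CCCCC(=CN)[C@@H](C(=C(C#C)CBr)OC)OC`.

Hydrogens are implicit in SMILES; fill each atom to its normal valence:
  4 × C: 2 H each → 8
  4 × C: no H
  3 × C: 3 H each → 9
  3 × C: 1 H each → 3
  2 × O: no H
  1 × Br: no H
  1 × N: 2 H
  Total hydrogens = 22.

22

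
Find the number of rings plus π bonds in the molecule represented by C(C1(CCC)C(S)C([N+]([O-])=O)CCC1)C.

Molecular formula from the SMILES: C11H21NO2S.
DoU = (2C + 2 + N − H − X)/2 = (2·11 + 2 + 1 − 21 − 0)/2 = 4/2 = 2.
(Structurally: 1 ring(s) + 1 π bond(s) = 2.)

2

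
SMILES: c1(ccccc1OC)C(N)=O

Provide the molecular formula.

C8H9NO2

Heavy atoms from the SMILES: 8 C, 1 N, 2 O.
Implicit hydrogens by atom environment:
  4 × C (aromatic): 1 H each → 4
  2 × C (aromatic): no H
  2 × O: no H
  1 × C: 3 H
  1 × C: no H
  1 × N: 2 H
  Total hydrogens = 9.
Molecular formula: C8H9NO2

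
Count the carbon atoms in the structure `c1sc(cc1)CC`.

The symbol for carbon appears 6 times in the SMILES. Lowercase c denotes aromatic carbon and counts toward C.

6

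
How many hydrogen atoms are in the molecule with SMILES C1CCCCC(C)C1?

16

Hydrogens are implicit in SMILES; fill each atom to its normal valence:
  6 × C: 2 H each → 12
  1 × C: 3 H
  1 × C: 1 H
  Total hydrogens = 16.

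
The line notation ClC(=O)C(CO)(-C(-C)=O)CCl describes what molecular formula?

C6H8Cl2O3

Heavy atoms from the SMILES: 6 C, 2 Cl, 3 O.
Implicit hydrogens by atom environment:
  3 × C: no H
  2 × C: 2 H each → 4
  2 × Cl: no H
  2 × O: no H
  1 × C: 3 H
  1 × O: 1 H
  Total hydrogens = 8.
Molecular formula: C6H8Cl2O3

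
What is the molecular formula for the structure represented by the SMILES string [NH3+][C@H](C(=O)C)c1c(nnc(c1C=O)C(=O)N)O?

C9H11N4O4+

Heavy atoms from the SMILES: 9 C, 4 N, 4 O.
Implicit hydrogens by atom environment:
  4 × C (aromatic): no H
  3 × O: no H
  2 × C: 1 H each → 2
  2 × C: no H
  2 × N (aromatic): no H
  1 × C: 3 H
  1 × N (charge +1): 3 H
  1 × N: 2 H
  1 × O: 1 H
  Total hydrogens = 11.
Net charge +1.
Molecular formula: C9H11N4O4+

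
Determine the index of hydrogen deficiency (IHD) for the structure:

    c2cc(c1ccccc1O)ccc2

8

Molecular formula from the SMILES: C12H10O.
DoU = (2C + 2 + N − H − X)/2 = (2·12 + 2 + 0 − 10 − 0)/2 = 16/2 = 8.
(Structurally: 2 ring(s) + 6 π bond(s) = 8.)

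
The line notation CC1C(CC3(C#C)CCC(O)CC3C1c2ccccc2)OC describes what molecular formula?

Heavy atoms from the SMILES: 20 C, 2 O.
Implicit hydrogens by atom environment:
  6 × C: 1 H each → 6
  5 × C (aromatic): 1 H each → 5
  4 × C: 2 H each → 8
  2 × C: 3 H each → 6
  2 × C: no H
  1 × C (aromatic): no H
  1 × O: 1 H
  1 × O: no H
  Total hydrogens = 26.
Molecular formula: C20H26O2

C20H26O2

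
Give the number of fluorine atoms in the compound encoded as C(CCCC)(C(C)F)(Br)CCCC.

1

The symbol for fluorine appears 1 time in the SMILES.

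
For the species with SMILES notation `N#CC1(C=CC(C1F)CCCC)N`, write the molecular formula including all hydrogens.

Heavy atoms from the SMILES: 10 C, 1 F, 2 N.
Implicit hydrogens by atom environment:
  4 × C: 1 H each → 4
  3 × C: 2 H each → 6
  2 × C: no H
  1 × C: 3 H
  1 × F: no H
  1 × N: 2 H
  1 × N: no H
  Total hydrogens = 15.
Molecular formula: C10H15FN2

C10H15FN2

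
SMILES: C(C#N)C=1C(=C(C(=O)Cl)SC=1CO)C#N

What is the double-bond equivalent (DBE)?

8

Molecular formula from the SMILES: C9H5ClN2O2S.
DoU = (2C + 2 + N − H − X)/2 = (2·9 + 2 + 2 − 5 − 1)/2 = 16/2 = 8.
(Structurally: 1 ring(s) + 7 π bond(s) = 8.)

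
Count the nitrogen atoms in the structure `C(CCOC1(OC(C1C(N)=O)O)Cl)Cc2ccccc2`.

The symbol for nitrogen appears 1 time in the SMILES.

1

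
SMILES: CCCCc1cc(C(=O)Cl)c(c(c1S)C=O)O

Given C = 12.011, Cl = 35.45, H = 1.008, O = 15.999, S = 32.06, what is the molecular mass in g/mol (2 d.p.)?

Molecular formula: C12H13ClO3S.
M = 12×12.011 + 1×35.45 + 13×1.008 + 3×15.999 + 1×32.06 = 272.74 g/mol.

272.74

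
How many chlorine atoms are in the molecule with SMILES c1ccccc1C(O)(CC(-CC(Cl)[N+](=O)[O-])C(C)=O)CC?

The symbol for chlorine appears 1 time in the SMILES.

1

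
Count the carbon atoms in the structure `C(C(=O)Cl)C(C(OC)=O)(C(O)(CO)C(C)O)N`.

The symbol for carbon appears 9 times in the SMILES. (Cl is a single chlorine, not C + l.)

9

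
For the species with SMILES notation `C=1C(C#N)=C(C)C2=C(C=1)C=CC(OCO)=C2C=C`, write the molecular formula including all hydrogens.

Heavy atoms from the SMILES: 15 C, 1 N, 2 O.
Implicit hydrogens by atom environment:
  6 × C (aromatic): no H
  4 × C (aromatic): 1 H each → 4
  2 × C: 2 H each → 4
  1 × C: 3 H
  1 × C: 1 H
  1 × C: no H
  1 × N: no H
  1 × O: 1 H
  1 × O: no H
  Total hydrogens = 13.
Molecular formula: C15H13NO2

C15H13NO2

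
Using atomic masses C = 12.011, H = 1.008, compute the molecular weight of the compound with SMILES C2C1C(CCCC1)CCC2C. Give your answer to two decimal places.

152.28

Molecular formula: C11H20.
M = 11×12.011 + 20×1.008 = 152.28 g/mol.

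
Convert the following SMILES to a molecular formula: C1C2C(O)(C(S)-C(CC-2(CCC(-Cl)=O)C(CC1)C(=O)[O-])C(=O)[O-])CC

[C17H23ClO6S]2-

Heavy atoms from the SMILES: 17 C, 1 Cl, 6 O, 1 S.
Implicit hydrogens by atom environment:
  7 × C: 2 H each → 14
  5 × C: no H
  4 × C: 1 H each → 4
  3 × O: no H
  2 × O (charge -1): no H
  1 × C: 3 H
  1 × Cl: no H
  1 × O: 1 H
  1 × S: 1 H
  Total hydrogens = 23.
Net charge -2.
Molecular formula: [C17H23ClO6S]2-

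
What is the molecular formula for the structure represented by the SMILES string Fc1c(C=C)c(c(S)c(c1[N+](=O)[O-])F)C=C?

Heavy atoms from the SMILES: 10 C, 2 F, 1 N, 2 O, 1 S.
Implicit hydrogens by atom environment:
  6 × C (aromatic): no H
  2 × C: 2 H each → 4
  2 × C: 1 H each → 2
  2 × F: no H
  1 × N (charge +1): no H
  1 × O: no H
  1 × O (charge -1): no H
  1 × S: 1 H
  Total hydrogens = 7.
Molecular formula: C10H7F2NO2S

C10H7F2NO2S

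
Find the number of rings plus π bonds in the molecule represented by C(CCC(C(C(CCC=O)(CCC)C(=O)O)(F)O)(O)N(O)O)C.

Molecular formula from the SMILES: C14H26FNO7.
DoU = (2C + 2 + N − H − X)/2 = (2·14 + 2 + 1 − 26 − 1)/2 = 4/2 = 2.
(Structurally: 0 ring(s) + 2 π bond(s) = 2.)

2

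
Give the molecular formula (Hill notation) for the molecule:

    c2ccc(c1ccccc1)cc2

Heavy atoms from the SMILES: 12 C.
Implicit hydrogens by atom environment:
  10 × C (aromatic): 1 H each → 10
  2 × C (aromatic): no H
  Total hydrogens = 10.
Molecular formula: C12H10

C12H10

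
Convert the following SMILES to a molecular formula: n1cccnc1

C4H4N2

Heavy atoms from the SMILES: 4 C, 2 N.
Implicit hydrogens by atom environment:
  4 × C (aromatic): 1 H each → 4
  2 × N (aromatic): no H
  Total hydrogens = 4.
Molecular formula: C4H4N2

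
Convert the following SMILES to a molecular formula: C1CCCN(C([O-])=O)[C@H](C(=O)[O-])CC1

[C9H13NO4]2-

Heavy atoms from the SMILES: 9 C, 1 N, 4 O.
Implicit hydrogens by atom environment:
  6 × C: 2 H each → 12
  2 × C: no H
  2 × O: no H
  2 × O (charge -1): no H
  1 × C: 1 H
  1 × N: no H
  Total hydrogens = 13.
Net charge -2.
Molecular formula: [C9H13NO4]2-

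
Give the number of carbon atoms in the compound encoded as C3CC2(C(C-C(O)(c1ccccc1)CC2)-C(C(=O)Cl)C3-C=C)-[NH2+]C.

20

The symbol for carbon appears 20 times in the SMILES. Lowercase c denotes aromatic carbon and counts toward C.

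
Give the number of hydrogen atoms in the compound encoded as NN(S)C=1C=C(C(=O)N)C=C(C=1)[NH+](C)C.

15

Hydrogens are implicit in SMILES; fill each atom to its normal valence:
  3 × C (aromatic): 1 H each → 3
  3 × C (aromatic): no H
  2 × C: 3 H each → 6
  2 × N: 2 H each → 4
  1 × C: no H
  1 × N (charge +1): 1 H
  1 × N: no H
  1 × O: no H
  1 × S: 1 H
  Total hydrogens = 15.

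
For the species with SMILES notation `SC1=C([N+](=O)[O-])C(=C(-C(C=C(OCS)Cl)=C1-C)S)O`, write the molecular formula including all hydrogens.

C10H10ClNO4S3

Heavy atoms from the SMILES: 10 C, 1 Cl, 1 N, 4 O, 3 S.
Implicit hydrogens by atom environment:
  6 × C (aromatic): no H
  3 × S: 1 H each → 3
  2 × O: no H
  1 × C: 3 H
  1 × C: 2 H
  1 × C: 1 H
  1 × C: no H
  1 × Cl: no H
  1 × N (charge +1): no H
  1 × O: 1 H
  1 × O (charge -1): no H
  Total hydrogens = 10.
Molecular formula: C10H10ClNO4S3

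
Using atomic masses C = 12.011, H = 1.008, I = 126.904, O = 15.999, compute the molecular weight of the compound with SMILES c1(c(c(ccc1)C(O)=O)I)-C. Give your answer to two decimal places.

262.05

Molecular formula: C8H7IO2.
M = 8×12.011 + 7×1.008 + 1×126.904 + 2×15.999 = 262.05 g/mol.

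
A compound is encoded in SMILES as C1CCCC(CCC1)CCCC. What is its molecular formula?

Heavy atoms from the SMILES: 12 C.
Implicit hydrogens by atom environment:
  10 × C: 2 H each → 20
  1 × C: 3 H
  1 × C: 1 H
  Total hydrogens = 24.
Molecular formula: C12H24

C12H24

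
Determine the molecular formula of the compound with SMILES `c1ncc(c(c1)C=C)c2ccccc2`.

C13H11N

Heavy atoms from the SMILES: 13 C, 1 N.
Implicit hydrogens by atom environment:
  8 × C (aromatic): 1 H each → 8
  3 × C (aromatic): no H
  1 × C: 2 H
  1 × C: 1 H
  1 × N (aromatic): no H
  Total hydrogens = 11.
Molecular formula: C13H11N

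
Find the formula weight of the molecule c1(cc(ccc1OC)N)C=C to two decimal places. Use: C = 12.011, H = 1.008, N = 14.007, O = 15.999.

Molecular formula: C9H11NO.
M = 9×12.011 + 11×1.008 + 1×14.007 + 1×15.999 = 149.19 g/mol.

149.19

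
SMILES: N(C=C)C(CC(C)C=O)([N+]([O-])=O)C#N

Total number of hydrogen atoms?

Hydrogens are implicit in SMILES; fill each atom to its normal valence:
  3 × C: 1 H each → 3
  2 × C: 2 H each → 4
  2 × C: no H
  2 × O: no H
  1 × C: 3 H
  1 × N: 1 H
  1 × N: no H
  1 × N (charge +1): no H
  1 × O (charge -1): no H
  Total hydrogens = 11.

11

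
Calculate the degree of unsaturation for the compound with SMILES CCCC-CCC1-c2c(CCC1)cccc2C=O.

Molecular formula from the SMILES: C17H24O.
DoU = (2C + 2 + N − H − X)/2 = (2·17 + 2 + 0 − 24 − 0)/2 = 12/2 = 6.
(Structurally: 2 ring(s) + 4 π bond(s) = 6.)

6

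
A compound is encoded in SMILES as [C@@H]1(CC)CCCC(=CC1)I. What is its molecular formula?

C9H15I

Heavy atoms from the SMILES: 9 C, 1 I.
Implicit hydrogens by atom environment:
  5 × C: 2 H each → 10
  2 × C: 1 H each → 2
  1 × C: 3 H
  1 × C: no H
  1 × I: no H
  Total hydrogens = 15.
Molecular formula: C9H15I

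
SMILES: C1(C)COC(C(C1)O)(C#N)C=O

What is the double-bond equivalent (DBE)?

4

Molecular formula from the SMILES: C8H11NO3.
DoU = (2C + 2 + N − H − X)/2 = (2·8 + 2 + 1 − 11 − 0)/2 = 8/2 = 4.
(Structurally: 1 ring(s) + 3 π bond(s) = 4.)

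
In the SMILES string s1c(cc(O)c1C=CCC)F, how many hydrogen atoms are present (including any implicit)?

9

Hydrogens are implicit in SMILES; fill each atom to its normal valence:
  3 × C (aromatic): no H
  2 × C: 1 H each → 2
  1 × C: 3 H
  1 × C: 2 H
  1 × C (aromatic): 1 H
  1 × F: no H
  1 × O: 1 H
  1 × S (aromatic): no H
  Total hydrogens = 9.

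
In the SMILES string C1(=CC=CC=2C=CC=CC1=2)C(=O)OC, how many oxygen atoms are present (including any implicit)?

The symbol for oxygen appears 2 times in the SMILES.

2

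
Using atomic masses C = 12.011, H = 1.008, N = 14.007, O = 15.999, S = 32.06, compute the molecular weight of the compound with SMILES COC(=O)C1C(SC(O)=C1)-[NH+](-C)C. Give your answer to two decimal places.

204.26

Molecular formula: C8H14NO3S+.
M = 8×12.011 + 14×1.008 + 1×14.007 + 3×15.999 + 1×32.06 = 204.26 g/mol.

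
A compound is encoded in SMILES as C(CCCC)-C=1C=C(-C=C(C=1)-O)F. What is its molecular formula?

C11H15FO

Heavy atoms from the SMILES: 11 C, 1 F, 1 O.
Implicit hydrogens by atom environment:
  4 × C: 2 H each → 8
  3 × C (aromatic): 1 H each → 3
  3 × C (aromatic): no H
  1 × C: 3 H
  1 × F: no H
  1 × O: 1 H
  Total hydrogens = 15.
Molecular formula: C11H15FO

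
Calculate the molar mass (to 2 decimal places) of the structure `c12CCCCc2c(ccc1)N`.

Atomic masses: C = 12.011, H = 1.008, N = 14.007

147.22

Molecular formula: C10H13N.
M = 10×12.011 + 13×1.008 + 1×14.007 = 147.22 g/mol.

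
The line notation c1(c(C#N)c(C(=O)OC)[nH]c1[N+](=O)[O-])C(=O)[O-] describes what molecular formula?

Heavy atoms from the SMILES: 8 C, 3 N, 6 O.
Implicit hydrogens by atom environment:
  4 × C (aromatic): no H
  4 × O: no H
  3 × C: no H
  2 × O (charge -1): no H
  1 × C: 3 H
  1 × N (aromatic): 1 H
  1 × N: no H
  1 × N (charge +1): no H
  Total hydrogens = 4.
Net charge -1.
Molecular formula: C8H4N3O6-

C8H4N3O6-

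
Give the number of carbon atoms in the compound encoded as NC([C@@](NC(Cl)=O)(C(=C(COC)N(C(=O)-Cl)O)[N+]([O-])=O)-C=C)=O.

The symbol for carbon appears 10 times in the SMILES. (Cl is a single chlorine, not C + l.)

10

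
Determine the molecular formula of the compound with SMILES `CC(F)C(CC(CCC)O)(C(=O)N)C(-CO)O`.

C11H22FNO4

Heavy atoms from the SMILES: 11 C, 1 F, 1 N, 4 O.
Implicit hydrogens by atom environment:
  4 × C: 2 H each → 8
  3 × C: 1 H each → 3
  3 × O: 1 H each → 3
  2 × C: 3 H each → 6
  2 × C: no H
  1 × F: no H
  1 × N: 2 H
  1 × O: no H
  Total hydrogens = 22.
Molecular formula: C11H22FNO4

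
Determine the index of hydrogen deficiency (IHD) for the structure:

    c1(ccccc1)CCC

Molecular formula from the SMILES: C9H12.
DoU = (2C + 2 + N − H − X)/2 = (2·9 + 2 + 0 − 12 − 0)/2 = 8/2 = 4.
(Structurally: 1 ring(s) + 3 π bond(s) = 4.)

4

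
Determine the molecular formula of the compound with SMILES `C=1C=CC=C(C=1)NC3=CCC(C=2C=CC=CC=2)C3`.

Heavy atoms from the SMILES: 17 C, 1 N.
Implicit hydrogens by atom environment:
  10 × C (aromatic): 1 H each → 10
  2 × C: 2 H each → 4
  2 × C: 1 H each → 2
  2 × C (aromatic): no H
  1 × C: no H
  1 × N: 1 H
  Total hydrogens = 17.
Molecular formula: C17H17N

C17H17N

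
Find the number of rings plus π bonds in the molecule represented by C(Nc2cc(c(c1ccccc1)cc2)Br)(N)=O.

Molecular formula from the SMILES: C13H11BrN2O.
DoU = (2C + 2 + N − H − X)/2 = (2·13 + 2 + 2 − 11 − 1)/2 = 18/2 = 9.
(Structurally: 2 ring(s) + 7 π bond(s) = 9.)

9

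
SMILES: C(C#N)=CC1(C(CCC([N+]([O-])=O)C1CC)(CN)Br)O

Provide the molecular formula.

C12H18BrN3O3

Heavy atoms from the SMILES: 1 Br, 12 C, 3 N, 3 O.
Implicit hydrogens by atom environment:
  4 × C: 2 H each → 8
  4 × C: 1 H each → 4
  3 × C: no H
  1 × Br: no H
  1 × C: 3 H
  1 × N: 2 H
  1 × N (charge +1): no H
  1 × N: no H
  1 × O: 1 H
  1 × O: no H
  1 × O (charge -1): no H
  Total hydrogens = 18.
Molecular formula: C12H18BrN3O3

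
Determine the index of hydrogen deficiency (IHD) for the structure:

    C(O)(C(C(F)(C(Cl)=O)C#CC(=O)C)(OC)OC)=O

5

Molecular formula from the SMILES: C10H10ClFO6.
DoU = (2C + 2 + N − H − X)/2 = (2·10 + 2 + 0 − 10 − 2)/2 = 10/2 = 5.
(Structurally: 0 ring(s) + 5 π bond(s) = 5.)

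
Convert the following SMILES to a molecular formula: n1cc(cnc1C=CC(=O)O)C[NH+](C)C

Heavy atoms from the SMILES: 10 C, 3 N, 2 O.
Implicit hydrogens by atom environment:
  2 × C: 3 H each → 6
  2 × C (aromatic): 1 H each → 2
  2 × C: 1 H each → 2
  2 × C (aromatic): no H
  2 × N (aromatic): no H
  1 × C: 2 H
  1 × C: no H
  1 × N (charge +1): 1 H
  1 × O: 1 H
  1 × O: no H
  Total hydrogens = 14.
Net charge +1.
Molecular formula: C10H14N3O2+

C10H14N3O2+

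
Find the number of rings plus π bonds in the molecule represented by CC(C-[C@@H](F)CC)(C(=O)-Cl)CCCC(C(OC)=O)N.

Molecular formula from the SMILES: C13H23ClFNO3.
DoU = (2C + 2 + N − H − X)/2 = (2·13 + 2 + 1 − 23 − 2)/2 = 4/2 = 2.
(Structurally: 0 ring(s) + 2 π bond(s) = 2.)

2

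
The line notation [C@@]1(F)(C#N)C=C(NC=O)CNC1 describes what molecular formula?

C7H8FN3O

Heavy atoms from the SMILES: 7 C, 1 F, 3 N, 1 O.
Implicit hydrogens by atom environment:
  3 × C: no H
  2 × C: 2 H each → 4
  2 × C: 1 H each → 2
  2 × N: 1 H each → 2
  1 × F: no H
  1 × N: no H
  1 × O: no H
  Total hydrogens = 8.
Molecular formula: C7H8FN3O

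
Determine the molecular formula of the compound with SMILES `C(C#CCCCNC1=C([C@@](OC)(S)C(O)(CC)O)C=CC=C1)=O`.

Heavy atoms from the SMILES: 17 C, 1 N, 4 O, 1 S.
Implicit hydrogens by atom environment:
  4 × C: 2 H each → 8
  4 × C (aromatic): 1 H each → 4
  4 × C: no H
  2 × C: 3 H each → 6
  2 × C (aromatic): no H
  2 × O: 1 H each → 2
  2 × O: no H
  1 × C: 1 H
  1 × N: 1 H
  1 × S: 1 H
  Total hydrogens = 23.
Molecular formula: C17H23NO4S

C17H23NO4S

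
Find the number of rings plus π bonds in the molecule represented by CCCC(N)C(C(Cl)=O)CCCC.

1

Molecular formula from the SMILES: C10H20ClNO.
DoU = (2C + 2 + N − H − X)/2 = (2·10 + 2 + 1 − 20 − 1)/2 = 2/2 = 1.
(Structurally: 0 ring(s) + 1 π bond(s) = 1.)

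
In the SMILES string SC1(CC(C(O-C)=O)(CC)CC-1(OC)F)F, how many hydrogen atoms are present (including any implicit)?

16

Hydrogens are implicit in SMILES; fill each atom to its normal valence:
  4 × C: no H
  3 × C: 3 H each → 9
  3 × C: 2 H each → 6
  3 × O: no H
  2 × F: no H
  1 × S: 1 H
  Total hydrogens = 16.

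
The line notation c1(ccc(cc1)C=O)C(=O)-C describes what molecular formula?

Heavy atoms from the SMILES: 9 C, 2 O.
Implicit hydrogens by atom environment:
  4 × C (aromatic): 1 H each → 4
  2 × C (aromatic): no H
  2 × O: no H
  1 × C: 3 H
  1 × C: 1 H
  1 × C: no H
  Total hydrogens = 8.
Molecular formula: C9H8O2

C9H8O2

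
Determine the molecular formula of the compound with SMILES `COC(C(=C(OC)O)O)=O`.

C5H8O5

Heavy atoms from the SMILES: 5 C, 5 O.
Implicit hydrogens by atom environment:
  3 × C: no H
  3 × O: no H
  2 × C: 3 H each → 6
  2 × O: 1 H each → 2
  Total hydrogens = 8.
Molecular formula: C5H8O5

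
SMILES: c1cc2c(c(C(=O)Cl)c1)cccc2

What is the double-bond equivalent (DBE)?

Molecular formula from the SMILES: C11H7ClO.
DoU = (2C + 2 + N − H − X)/2 = (2·11 + 2 + 0 − 7 − 1)/2 = 16/2 = 8.
(Structurally: 2 ring(s) + 6 π bond(s) = 8.)

8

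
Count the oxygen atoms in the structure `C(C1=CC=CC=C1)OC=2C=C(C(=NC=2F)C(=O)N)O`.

The symbol for oxygen appears 3 times in the SMILES.

3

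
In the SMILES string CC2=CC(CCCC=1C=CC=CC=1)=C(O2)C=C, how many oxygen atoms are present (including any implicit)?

1

The symbol for oxygen appears 1 time in the SMILES.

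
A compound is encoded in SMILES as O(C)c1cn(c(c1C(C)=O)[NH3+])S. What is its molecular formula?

Heavy atoms from the SMILES: 7 C, 2 N, 2 O, 1 S.
Implicit hydrogens by atom environment:
  3 × C (aromatic): no H
  2 × C: 3 H each → 6
  2 × O: no H
  1 × C (aromatic): 1 H
  1 × C: no H
  1 × N (charge +1): 3 H
  1 × N (aromatic): no H
  1 × S: 1 H
  Total hydrogens = 11.
Net charge +1.
Molecular formula: C7H11N2O2S+

C7H11N2O2S+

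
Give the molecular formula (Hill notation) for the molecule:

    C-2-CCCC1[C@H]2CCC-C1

C10H18

Heavy atoms from the SMILES: 10 C.
Implicit hydrogens by atom environment:
  8 × C: 2 H each → 16
  2 × C: 1 H each → 2
  Total hydrogens = 18.
Molecular formula: C10H18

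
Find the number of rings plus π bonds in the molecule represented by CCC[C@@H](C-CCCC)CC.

Molecular formula from the SMILES: C11H24.
DoU = (2C + 2 + N − H − X)/2 = (2·11 + 2 + 0 − 24 − 0)/2 = 0/2 = 0.
(Structurally: 0 ring(s) + 0 π bond(s) = 0.)

0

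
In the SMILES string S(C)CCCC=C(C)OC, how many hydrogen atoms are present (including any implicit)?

Hydrogens are implicit in SMILES; fill each atom to its normal valence:
  3 × C: 3 H each → 9
  3 × C: 2 H each → 6
  1 × C: 1 H
  1 × C: no H
  1 × O: no H
  1 × S: no H
  Total hydrogens = 16.

16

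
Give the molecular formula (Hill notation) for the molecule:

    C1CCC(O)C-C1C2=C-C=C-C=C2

C12H16O

Heavy atoms from the SMILES: 12 C, 1 O.
Implicit hydrogens by atom environment:
  5 × C (aromatic): 1 H each → 5
  4 × C: 2 H each → 8
  2 × C: 1 H each → 2
  1 × C (aromatic): no H
  1 × O: 1 H
  Total hydrogens = 16.
Molecular formula: C12H16O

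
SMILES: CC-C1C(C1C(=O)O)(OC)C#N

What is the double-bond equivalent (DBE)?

Molecular formula from the SMILES: C8H11NO3.
DoU = (2C + 2 + N − H − X)/2 = (2·8 + 2 + 1 − 11 − 0)/2 = 8/2 = 4.
(Structurally: 1 ring(s) + 3 π bond(s) = 4.)

4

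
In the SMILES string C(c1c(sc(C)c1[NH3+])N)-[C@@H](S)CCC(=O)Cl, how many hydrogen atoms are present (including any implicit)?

Hydrogens are implicit in SMILES; fill each atom to its normal valence:
  4 × C (aromatic): no H
  3 × C: 2 H each → 6
  1 × C: 3 H
  1 × C: 1 H
  1 × C: no H
  1 × Cl: no H
  1 × N (charge +1): 3 H
  1 × N: 2 H
  1 × O: no H
  1 × S: 1 H
  1 × S (aromatic): no H
  Total hydrogens = 16.

16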